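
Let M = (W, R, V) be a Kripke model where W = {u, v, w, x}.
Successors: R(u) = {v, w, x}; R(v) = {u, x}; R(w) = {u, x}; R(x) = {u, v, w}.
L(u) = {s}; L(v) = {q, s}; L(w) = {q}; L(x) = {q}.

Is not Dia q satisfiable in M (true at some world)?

No

Let φ = not Dia q. Evaluate φ at each world:
  u (successors {v, w, x}): φ is false.
  v (successors {u, x}): φ is false.
  w (successors {u, x}): φ is false.
  x (successors {u, v, w}): φ is false.
For instance, at v:
  At v: Dia q is true, so not Dia q is false.
    At v: Dia q requires q at some successor in {u, x}.
      q holds at x, so Dia q is true at v.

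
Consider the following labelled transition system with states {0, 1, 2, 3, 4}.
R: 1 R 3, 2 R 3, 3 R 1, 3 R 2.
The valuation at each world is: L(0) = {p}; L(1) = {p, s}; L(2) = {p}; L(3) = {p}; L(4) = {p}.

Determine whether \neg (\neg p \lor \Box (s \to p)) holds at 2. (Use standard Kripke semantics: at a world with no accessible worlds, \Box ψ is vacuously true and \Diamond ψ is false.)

No

At 2: \neg p \lor \Box (s \to p) is true, so \neg (\neg p \lor \Box (s \to p)) is false.
  At 2: \neg p is false, \Box (s \to p) is true, so \neg p \lor \Box (s \to p) is true.
    At 2: \Box (s \to p) requires s \to p at every successor {3}.
      At 3: s \to p is true.
    So \Box (s \to p) is true at 2.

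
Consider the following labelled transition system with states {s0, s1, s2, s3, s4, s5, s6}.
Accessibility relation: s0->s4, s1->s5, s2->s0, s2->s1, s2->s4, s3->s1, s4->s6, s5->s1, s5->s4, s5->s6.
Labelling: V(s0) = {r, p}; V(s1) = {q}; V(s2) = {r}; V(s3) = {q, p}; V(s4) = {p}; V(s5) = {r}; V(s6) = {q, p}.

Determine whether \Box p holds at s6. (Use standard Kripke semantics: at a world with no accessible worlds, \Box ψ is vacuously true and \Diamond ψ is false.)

Yes

Recall that \Box ψ holds at a world iff ψ holds at every accessible world, and \Diamond ψ holds iff ψ holds at some accessible world.
At s6: no accessible worlds, so \Box p holds vacuously.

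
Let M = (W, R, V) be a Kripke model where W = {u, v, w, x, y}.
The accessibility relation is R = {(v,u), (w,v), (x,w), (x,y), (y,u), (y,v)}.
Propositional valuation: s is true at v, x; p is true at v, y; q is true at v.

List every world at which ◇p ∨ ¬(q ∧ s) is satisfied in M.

u, w, x, y

Let φ = ◇p ∨ ¬(q ∧ s). Evaluate φ at each world:
  u (successors ∅): φ is true.
  v (successors {u}): φ is false.
  w (successors {v}): φ is true.
  x (successors {w, y}): φ is true.
  y (successors {u, v}): φ is true.
For instance, at v:
  At v: ◇p is false, ¬(q ∧ s) is false, so ◇p ∨ ¬(q ∧ s) is false.
    At v: ◇p requires p at some successor in {u}.
      At u: p is false.
    So ◇p is false at v.
Satisfying worlds: {u, w, x, y}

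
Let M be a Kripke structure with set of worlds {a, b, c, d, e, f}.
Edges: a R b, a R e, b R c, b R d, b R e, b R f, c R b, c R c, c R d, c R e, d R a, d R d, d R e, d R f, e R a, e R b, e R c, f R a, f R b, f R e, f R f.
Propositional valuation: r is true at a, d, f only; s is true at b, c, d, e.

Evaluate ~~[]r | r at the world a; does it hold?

Yes

Recall that []ψ holds at a world iff ψ holds at every accessible world, and <>ψ holds iff ψ holds at some accessible world.
At a: ~~[]r is false, r is true, so ~~[]r | r is true.
  At a: ~[]r is true, so ~~[]r is false.
    At a: []r is false, so ~[]r is true.
      At a: []r requires r at every successor {b, e}.
        r fails at b, so []r is false at a.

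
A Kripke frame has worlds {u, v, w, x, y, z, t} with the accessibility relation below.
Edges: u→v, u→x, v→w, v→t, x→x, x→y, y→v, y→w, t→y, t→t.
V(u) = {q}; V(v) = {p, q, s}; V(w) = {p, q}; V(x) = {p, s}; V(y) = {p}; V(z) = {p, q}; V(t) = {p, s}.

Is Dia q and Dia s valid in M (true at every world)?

No

Let φ = Dia q and Dia s. Evaluate φ at each world:
  u (successors {v, x}): φ is true.
  v (successors {w, t}): φ is true.
  w (successors ∅): φ is false.
  x (successors {x, y}): φ is false.
  y (successors {v, w}): φ is true.
  z (successors ∅): φ is false.
  t (successors {y, t}): φ is false.
Detail at w (counterexample):
  At w: Dia q is false, Dia s is false, so Dia q and Dia s is false.
    At w: no accessible worlds, so Dia q is false.
    At w: no accessible worlds, so Dia s is false.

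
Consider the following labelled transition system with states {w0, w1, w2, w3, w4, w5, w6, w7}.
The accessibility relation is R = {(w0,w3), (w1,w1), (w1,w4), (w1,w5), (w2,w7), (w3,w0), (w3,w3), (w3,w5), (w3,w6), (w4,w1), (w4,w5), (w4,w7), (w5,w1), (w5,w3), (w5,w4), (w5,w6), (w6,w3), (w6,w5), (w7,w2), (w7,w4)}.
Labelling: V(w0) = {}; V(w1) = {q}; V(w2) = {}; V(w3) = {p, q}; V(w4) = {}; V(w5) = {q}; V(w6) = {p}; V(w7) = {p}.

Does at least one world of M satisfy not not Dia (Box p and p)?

No

Recall that Box ψ holds at a world iff ψ holds at every accessible world, and Dia ψ holds iff ψ holds at some accessible world.
Let φ = not not Dia (Box p and p). Evaluate φ at each world:
  w0 (successors {w3}): φ is false.
  w1 (successors {w1, w4, w5}): φ is false.
  w2 (successors {w7}): φ is false.
  w3 (successors {w0, w3, w5, w6}): φ is false.
  w4 (successors {w1, w5, w7}): φ is false.
  w5 (successors {w1, w3, w4, w6}): φ is false.
  w6 (successors {w3, w5}): φ is false.
  w7 (successors {w2, w4}): φ is false.
For instance, at w0:
  At w0: not Dia (Box p and p) is true, so not not Dia (Box p and p) is false.
    At w0: Dia (Box p and p) is false, so not Dia (Box p and p) is true.
      At w0: Dia (Box p and p) requires Box p and p at some successor in {w3}.
        At w3: Box p and p is false.
      So Dia (Box p and p) is false at w0.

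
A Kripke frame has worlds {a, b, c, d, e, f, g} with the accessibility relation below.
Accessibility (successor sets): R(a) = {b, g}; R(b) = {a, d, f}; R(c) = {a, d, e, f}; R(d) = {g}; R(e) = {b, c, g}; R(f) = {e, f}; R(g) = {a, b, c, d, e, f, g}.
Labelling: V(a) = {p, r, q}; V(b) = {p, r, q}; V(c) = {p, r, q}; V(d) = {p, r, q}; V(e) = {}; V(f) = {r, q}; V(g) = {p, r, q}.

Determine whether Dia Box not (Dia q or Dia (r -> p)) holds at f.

At f: Dia Box not (Dia q or Dia (r -> p)) requires Box not (Dia q or Dia (r -> p)) at some successor in {e, f}.
  At e: Box not (Dia q or Dia (r -> p)) is false.
  At f: Box not (Dia q or Dia (r -> p)) is false.
So Dia Box not (Dia q or Dia (r -> p)) is false at f.

No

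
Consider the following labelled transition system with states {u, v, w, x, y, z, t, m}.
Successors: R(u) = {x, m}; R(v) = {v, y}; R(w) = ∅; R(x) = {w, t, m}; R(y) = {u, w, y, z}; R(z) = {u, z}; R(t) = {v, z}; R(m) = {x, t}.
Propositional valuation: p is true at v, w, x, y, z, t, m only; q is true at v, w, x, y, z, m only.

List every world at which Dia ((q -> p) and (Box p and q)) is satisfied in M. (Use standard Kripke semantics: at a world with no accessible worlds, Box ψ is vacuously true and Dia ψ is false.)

Let φ = Dia ((q -> p) and (Box p and q)). Evaluate φ at each world:
  u (successors {x, m}): φ is true.
  v (successors {v, y}): φ is true.
  w (successors ∅): φ is false.
  x (successors {w, t, m}): φ is true.
  y (successors {u, w, y, z}): φ is true.
  z (successors {u, z}): φ is false.
  t (successors {v, z}): φ is true.
  m (successors {x, t}): φ is true.
For instance, at v:
  At v: Dia ((q -> p) and (Box p and q)) requires (q -> p) and (Box p and q) at some successor in {v, y}.
    (q -> p) and (Box p and q) holds at v, so Dia ((q -> p) and (Box p and q)) is true at v.
      At v: q -> p is true, Box p and q is true, so (q -> p) and (Box p and q) is true.
Satisfying worlds: {u, v, x, y, t, m}

u, v, x, y, t, m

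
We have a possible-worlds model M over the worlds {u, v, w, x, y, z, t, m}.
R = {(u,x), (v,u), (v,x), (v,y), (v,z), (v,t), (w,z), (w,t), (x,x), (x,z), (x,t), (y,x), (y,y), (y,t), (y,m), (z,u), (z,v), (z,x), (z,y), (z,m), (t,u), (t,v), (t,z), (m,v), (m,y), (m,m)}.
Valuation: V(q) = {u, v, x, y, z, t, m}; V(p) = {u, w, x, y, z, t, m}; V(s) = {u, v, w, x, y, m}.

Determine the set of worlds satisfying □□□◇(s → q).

Let φ = □□□◇(s → q). Evaluate φ at each world:
  u (successors {x}): φ is true.
  v (successors {u, x, y, z, t}): φ is true.
  w (successors {z, t}): φ is true.
  x (successors {x, z, t}): φ is true.
  y (successors {x, y, t, m}): φ is true.
  z (successors {u, v, x, y, m}): φ is true.
  t (successors {u, v, z}): φ is true.
  m (successors {v, y, m}): φ is true.
For instance, at v:
  At v: □□□◇(s → q) requires □□◇(s → q) at every successor {u, x, y, z, t}.
    At u: □□◇(s → q) is true.
    At x: □□◇(s → q) is true.
    At y: □□◇(s → q) is true.
    At z: □□◇(s → q) is true.
    At t: □□◇(s → q) is true.
  So □□□◇(s → q) is true at v.
Satisfying worlds: {u, v, w, x, y, z, t, m}

u, v, w, x, y, z, t, m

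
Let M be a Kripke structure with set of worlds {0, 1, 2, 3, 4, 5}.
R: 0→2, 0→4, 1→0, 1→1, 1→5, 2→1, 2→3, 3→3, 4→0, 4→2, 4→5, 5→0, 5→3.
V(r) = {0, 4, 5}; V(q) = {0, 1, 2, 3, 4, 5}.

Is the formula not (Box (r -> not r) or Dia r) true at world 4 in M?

No

At 4: Box (r -> not r) or Dia r is true, so not (Box (r -> not r) or Dia r) is false.
  At 4: Box (r -> not r) is false, Dia r is true, so Box (r -> not r) or Dia r is true.
    At 4: Box (r -> not r) requires r -> not r at every successor {0, 2, 5}.
      r -> not r fails at 0, so Box (r -> not r) is false at 4.
    At 4: Dia r requires r at some successor in {0, 2, 5}.
      r holds at 0, so Dia r is true at 4.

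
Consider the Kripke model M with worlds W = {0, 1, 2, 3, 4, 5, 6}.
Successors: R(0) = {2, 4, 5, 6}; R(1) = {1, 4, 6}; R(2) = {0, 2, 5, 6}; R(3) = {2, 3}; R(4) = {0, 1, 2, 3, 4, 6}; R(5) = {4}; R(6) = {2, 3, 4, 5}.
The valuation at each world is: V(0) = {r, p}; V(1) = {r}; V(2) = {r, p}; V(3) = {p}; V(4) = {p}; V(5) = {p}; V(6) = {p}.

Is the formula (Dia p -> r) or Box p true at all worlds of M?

Let φ = (Dia p -> r) or Box p. Evaluate φ at each world:
  0 (successors {2, 4, 5, 6}): φ is true.
  1 (successors {1, 4, 6}): φ is true.
  2 (successors {0, 2, 5, 6}): φ is true.
  3 (successors {2, 3}): φ is true.
  4 (successors {0, 1, 2, 3, 4, 6}): φ is false.
  5 (successors {4}): φ is true.
  6 (successors {2, 3, 4, 5}): φ is true.
Detail at 4 (counterexample):
  At 4: Dia p -> r is false, Box p is false, so (Dia p -> r) or Box p is false.
    At 4: Dia p is true, r is false, so Dia p -> r is false.
      At 4: Dia p requires p at some successor in {0, 1, 2, 3, 4, 6}.
        p holds at 0, so Dia p is true at 4.
    At 4: Box p requires p at every successor {0, 1, 2, 3, 4, 6}.
      p fails at 1, so Box p is false at 4.

No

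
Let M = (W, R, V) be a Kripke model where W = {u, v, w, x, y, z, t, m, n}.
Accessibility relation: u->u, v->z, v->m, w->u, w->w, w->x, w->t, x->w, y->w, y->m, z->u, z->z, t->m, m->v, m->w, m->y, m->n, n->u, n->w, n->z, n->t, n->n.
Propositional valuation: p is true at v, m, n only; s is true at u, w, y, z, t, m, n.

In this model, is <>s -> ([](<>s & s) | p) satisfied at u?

Yes

At u: <>s is true, [](<>s & s) | p is true, so <>s -> ([](<>s & s) | p) is true.
  At u: <>s requires s at some successor in {u}.
    s holds at u, so <>s is true at u.
  At u: [](<>s & s) is true, p is false, so [](<>s & s) | p is true.
    At u: [](<>s & s) requires <>s & s at every successor {u}.
      At u: <>s & s is true.
    So [](<>s & s) is true at u.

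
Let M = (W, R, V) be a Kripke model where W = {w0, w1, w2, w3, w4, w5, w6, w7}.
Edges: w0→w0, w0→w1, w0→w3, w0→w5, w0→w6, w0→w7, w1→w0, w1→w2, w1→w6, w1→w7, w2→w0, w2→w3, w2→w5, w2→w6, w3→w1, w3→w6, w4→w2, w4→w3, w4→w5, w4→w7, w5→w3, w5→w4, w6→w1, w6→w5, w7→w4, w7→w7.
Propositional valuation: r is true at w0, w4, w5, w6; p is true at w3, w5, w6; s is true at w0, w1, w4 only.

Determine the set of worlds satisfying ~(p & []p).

w0, w1, w2, w3, w4, w5, w6, w7

Let φ = ~(p & []p). Evaluate φ at each world:
  w0 (successors {w0, w1, w3, w5, w6, w7}): φ is true.
  w1 (successors {w0, w2, w6, w7}): φ is true.
  w2 (successors {w0, w3, w5, w6}): φ is true.
  w3 (successors {w1, w6}): φ is true.
  w4 (successors {w2, w3, w5, w7}): φ is true.
  w5 (successors {w3, w4}): φ is true.
  w6 (successors {w1, w5}): φ is true.
  w7 (successors {w4, w7}): φ is true.
For instance, at w4:
  At w4: p & []p is false, so ~(p & []p) is true.
    At w4: p is false, []p is false, so p & []p is false.
      At w4: []p requires p at every successor {w2, w3, w5, w7}.
        p fails at w2, so []p is false at w4.
Satisfying worlds: {w0, w1, w2, w3, w4, w5, w6, w7}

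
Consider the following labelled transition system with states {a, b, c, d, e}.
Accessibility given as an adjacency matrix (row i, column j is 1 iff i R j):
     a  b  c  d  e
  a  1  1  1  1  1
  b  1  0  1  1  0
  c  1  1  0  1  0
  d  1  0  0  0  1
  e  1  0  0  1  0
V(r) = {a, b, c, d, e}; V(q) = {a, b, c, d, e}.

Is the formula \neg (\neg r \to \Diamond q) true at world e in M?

At e: \neg r \to \Diamond q is true, so \neg (\neg r \to \Diamond q) is false.
  At e: \neg r is false, \Diamond q is true, so \neg r \to \Diamond q is true.
    At e: \Diamond q requires q at some successor in {a, d}.
      q holds at a, so \Diamond q is true at e.

No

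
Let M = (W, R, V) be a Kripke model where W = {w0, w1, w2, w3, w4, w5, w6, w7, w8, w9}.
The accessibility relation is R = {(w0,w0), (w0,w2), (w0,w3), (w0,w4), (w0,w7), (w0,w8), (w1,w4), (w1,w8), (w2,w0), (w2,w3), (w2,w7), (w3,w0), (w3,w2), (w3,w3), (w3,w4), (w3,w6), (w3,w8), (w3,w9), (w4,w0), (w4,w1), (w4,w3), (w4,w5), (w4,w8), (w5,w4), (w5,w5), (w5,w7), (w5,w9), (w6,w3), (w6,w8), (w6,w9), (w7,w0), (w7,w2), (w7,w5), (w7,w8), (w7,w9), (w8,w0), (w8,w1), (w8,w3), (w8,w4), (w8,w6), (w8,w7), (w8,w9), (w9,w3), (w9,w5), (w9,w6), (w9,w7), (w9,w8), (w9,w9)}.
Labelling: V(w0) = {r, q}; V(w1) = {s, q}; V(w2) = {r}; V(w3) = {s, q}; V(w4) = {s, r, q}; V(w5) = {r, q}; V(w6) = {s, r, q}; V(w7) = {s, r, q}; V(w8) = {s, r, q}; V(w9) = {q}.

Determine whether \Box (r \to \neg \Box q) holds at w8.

No

At w8: \Box (r \to \neg \Box q) requires r \to \neg \Box q at every successor {w0, w1, w3, w4, w6, w7, w9}.
  r \to \neg \Box q fails at w4, so \Box (r \to \neg \Box q) is false at w8.
    At w4: r is true, \neg \Box q is false, so r \to \neg \Box q is false.
      At w4: \Box q is true, so \neg \Box q is false.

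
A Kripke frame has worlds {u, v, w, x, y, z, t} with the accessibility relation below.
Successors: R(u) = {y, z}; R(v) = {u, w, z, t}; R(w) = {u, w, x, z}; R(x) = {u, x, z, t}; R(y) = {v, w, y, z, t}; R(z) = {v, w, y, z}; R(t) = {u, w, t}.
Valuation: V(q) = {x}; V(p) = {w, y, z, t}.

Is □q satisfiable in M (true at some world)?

Let φ = □q. Evaluate φ at each world:
  u (successors {y, z}): φ is false.
  v (successors {u, w, z, t}): φ is false.
  w (successors {u, w, x, z}): φ is false.
  x (successors {u, x, z, t}): φ is false.
  y (successors {v, w, y, z, t}): φ is false.
  z (successors {v, w, y, z}): φ is false.
  t (successors {u, w, t}): φ is false.
For instance, at u:
  At u: □q requires q at every successor {y, z}.
    q fails at y, so □q is false at u.

No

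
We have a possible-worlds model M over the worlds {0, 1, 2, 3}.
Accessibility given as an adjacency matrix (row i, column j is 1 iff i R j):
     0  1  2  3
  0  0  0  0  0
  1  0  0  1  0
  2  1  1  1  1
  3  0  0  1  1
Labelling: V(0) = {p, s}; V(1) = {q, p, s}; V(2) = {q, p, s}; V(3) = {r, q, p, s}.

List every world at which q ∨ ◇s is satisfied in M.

Let φ = q ∨ ◇s. Evaluate φ at each world:
  0 (successors ∅): φ is false.
  1 (successors {2}): φ is true.
  2 (successors {0, 1, 2, 3}): φ is true.
  3 (successors {2, 3}): φ is true.
For instance, at 3:
  At 3: q is true, ◇s is true, so q ∨ ◇s is true.
    At 3: ◇s requires s at some successor in {2, 3}.
      s holds at 2, so ◇s is true at 3.
Satisfying worlds: {1, 2, 3}

1, 2, 3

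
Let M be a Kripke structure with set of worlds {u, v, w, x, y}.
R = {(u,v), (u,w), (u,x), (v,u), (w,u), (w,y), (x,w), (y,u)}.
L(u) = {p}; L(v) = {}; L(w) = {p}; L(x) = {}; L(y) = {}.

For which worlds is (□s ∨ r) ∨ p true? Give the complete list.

u, w

Let φ = (□s ∨ r) ∨ p. Evaluate φ at each world:
  u (successors {v, w, x}): φ is true.
  v (successors {u}): φ is false.
  w (successors {u, y}): φ is true.
  x (successors {w}): φ is false.
  y (successors {u}): φ is false.
For instance, at y:
  At y: □s ∨ r is false, p is false, so (□s ∨ r) ∨ p is false.
    At y: □s is false, r is false, so □s ∨ r is false.
      At y: □s requires s at every successor {u}.
        s fails at u, so □s is false at y.
Satisfying worlds: {u, w}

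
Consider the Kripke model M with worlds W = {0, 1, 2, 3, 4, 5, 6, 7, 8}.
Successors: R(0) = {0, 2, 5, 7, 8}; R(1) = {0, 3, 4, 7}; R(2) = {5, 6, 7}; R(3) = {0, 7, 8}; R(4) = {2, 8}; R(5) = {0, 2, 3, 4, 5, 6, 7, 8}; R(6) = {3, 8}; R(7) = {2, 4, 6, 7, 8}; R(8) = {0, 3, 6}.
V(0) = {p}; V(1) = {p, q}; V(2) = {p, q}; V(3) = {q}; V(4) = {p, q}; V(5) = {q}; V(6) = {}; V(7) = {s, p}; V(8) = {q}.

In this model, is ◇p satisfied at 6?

At 6: ◇p requires p at some successor in {3, 8}.
  At 3: p is false.
  At 8: p is false.
So ◇p is false at 6.

No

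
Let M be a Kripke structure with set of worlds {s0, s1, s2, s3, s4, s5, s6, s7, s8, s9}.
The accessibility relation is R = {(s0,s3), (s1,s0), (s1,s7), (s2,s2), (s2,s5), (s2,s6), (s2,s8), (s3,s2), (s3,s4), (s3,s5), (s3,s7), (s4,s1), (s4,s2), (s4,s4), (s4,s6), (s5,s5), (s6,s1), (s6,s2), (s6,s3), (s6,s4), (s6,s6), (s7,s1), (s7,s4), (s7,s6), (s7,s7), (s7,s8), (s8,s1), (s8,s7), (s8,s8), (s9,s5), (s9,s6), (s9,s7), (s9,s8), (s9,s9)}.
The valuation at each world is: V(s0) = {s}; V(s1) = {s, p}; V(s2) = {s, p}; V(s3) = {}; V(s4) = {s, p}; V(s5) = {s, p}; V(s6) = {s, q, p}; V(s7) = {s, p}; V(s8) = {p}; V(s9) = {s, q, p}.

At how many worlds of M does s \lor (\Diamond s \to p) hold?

Let φ = s \lor (\Diamond s \to p). Evaluate φ at each world:
  s0 (successors {s3}): φ is true.
  s1 (successors {s0, s7}): φ is true.
  s2 (successors {s2, s5, s6, s8}): φ is true.
  s3 (successors {s2, s4, s5, s7}): φ is false.
  s4 (successors {s1, s2, s4, s6}): φ is true.
  s5 (successors {s5}): φ is true.
  s6 (successors {s1, s2, s3, s4, s6}): φ is true.
  s7 (successors {s1, s4, s6, s7, s8}): φ is true.
  s8 (successors {s1, s7, s8}): φ is true.
  s9 (successors {s5, s6, s7, s8, s9}): φ is true.
For instance, at s9:
  At s9: s is true, \Diamond s \to p is true, so s \lor (\Diamond s \to p) is true.
    At s9: \Diamond s is true, p is true, so \Diamond s \to p is true.
      At s9: \Diamond s requires s at some successor in {s5, s6, s7, s8, s9}.
        s holds at s5, so \Diamond s is true at s9.
Satisfying worlds: {s0, s1, s2, s4, s5, s6, s7, s8, s9}

9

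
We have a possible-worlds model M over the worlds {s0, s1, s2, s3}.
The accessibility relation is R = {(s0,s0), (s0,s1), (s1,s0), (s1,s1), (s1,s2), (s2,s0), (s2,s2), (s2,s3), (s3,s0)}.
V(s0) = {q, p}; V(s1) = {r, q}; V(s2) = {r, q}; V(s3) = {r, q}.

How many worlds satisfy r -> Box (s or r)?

1

Let φ = r -> Box (s or r). Evaluate φ at each world:
  s0 (successors {s0, s1}): φ is true.
  s1 (successors {s0, s1, s2}): φ is false.
  s2 (successors {s0, s2, s3}): φ is false.
  s3 (successors {s0}): φ is false.
For instance, at s0:
  At s0: r is false, Box (s or r) is false, so r -> Box (s or r) is true.
    At s0: Box (s or r) requires s or r at every successor {s0, s1}.
      s or r fails at s0, so Box (s or r) is false at s0.
Satisfying worlds: {s0}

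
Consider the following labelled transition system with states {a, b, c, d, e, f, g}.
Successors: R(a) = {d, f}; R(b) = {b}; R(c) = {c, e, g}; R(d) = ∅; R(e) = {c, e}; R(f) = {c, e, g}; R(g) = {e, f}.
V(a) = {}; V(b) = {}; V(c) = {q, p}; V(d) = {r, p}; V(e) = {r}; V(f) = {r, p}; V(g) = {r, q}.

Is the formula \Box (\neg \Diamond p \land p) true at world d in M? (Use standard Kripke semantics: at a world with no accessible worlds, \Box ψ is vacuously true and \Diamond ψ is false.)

Yes

At d: no accessible worlds, so \Box (\neg \Diamond p \land p) holds vacuously.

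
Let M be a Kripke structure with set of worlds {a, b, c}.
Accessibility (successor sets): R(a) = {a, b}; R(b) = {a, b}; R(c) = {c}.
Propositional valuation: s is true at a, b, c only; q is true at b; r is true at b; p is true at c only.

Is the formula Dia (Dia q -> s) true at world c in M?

At c: Dia (Dia q -> s) requires Dia q -> s at some successor in {c}.
  Dia q -> s holds at c, so Dia (Dia q -> s) is true at c.
    At c: Dia q is false, s is true, so Dia q -> s is true.
      At c: Dia q requires q at some successor in {c}.
        At c: q is false.
      So Dia q is false at c.

Yes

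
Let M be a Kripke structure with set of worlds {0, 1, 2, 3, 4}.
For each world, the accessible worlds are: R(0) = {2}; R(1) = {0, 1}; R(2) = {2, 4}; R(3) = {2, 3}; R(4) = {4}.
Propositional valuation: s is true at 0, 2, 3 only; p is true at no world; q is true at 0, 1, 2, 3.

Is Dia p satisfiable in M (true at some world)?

Let φ = Dia p. Evaluate φ at each world:
  0 (successors {2}): φ is false.
  1 (successors {0, 1}): φ is false.
  2 (successors {2, 4}): φ is false.
  3 (successors {2, 3}): φ is false.
  4 (successors {4}): φ is false.
For instance, at 4:
  At 4: Dia p requires p at some successor in {4}.
    At 4: p is false.
  So Dia p is false at 4.

No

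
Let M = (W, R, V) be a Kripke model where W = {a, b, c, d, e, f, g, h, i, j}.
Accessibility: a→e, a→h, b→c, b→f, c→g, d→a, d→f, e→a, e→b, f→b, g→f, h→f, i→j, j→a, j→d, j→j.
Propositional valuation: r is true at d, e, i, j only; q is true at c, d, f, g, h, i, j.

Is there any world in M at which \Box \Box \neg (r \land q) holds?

Let φ = \Box \Box \neg (r \land q). Evaluate φ at each world:
  a (successors {e, h}): φ is true.
  b (successors {c, f}): φ is true.
  c (successors {g}): φ is true.
  d (successors {a, f}): φ is true.
  e (successors {a, b}): φ is true.
  f (successors {b}): φ is true.
  g (successors {f}): φ is true.
  h (successors {f}): φ is true.
  i (successors {j}): φ is false.
  j (successors {a, d, j}): φ is false.
Detail at a (witness):
  At a: \Box \Box \neg (r \land q) requires \Box \neg (r \land q) at every successor {e, h}.
      At e: \Box \neg (r \land q) requires \neg (r \land q) at every successor {a, b}.
        At a: \neg (r \land q) is true.
        At b: \neg (r \land q) is true.
      So \Box \neg (r \land q) is true at e.
      At h: \Box \neg (r \land q) requires \neg (r \land q) at every successor {f}.
        At f: \neg (r \land q) is true.
      So \Box \neg (r \land q) is true at h.
  So \Box \Box \neg (r \land q) is true at a.

Yes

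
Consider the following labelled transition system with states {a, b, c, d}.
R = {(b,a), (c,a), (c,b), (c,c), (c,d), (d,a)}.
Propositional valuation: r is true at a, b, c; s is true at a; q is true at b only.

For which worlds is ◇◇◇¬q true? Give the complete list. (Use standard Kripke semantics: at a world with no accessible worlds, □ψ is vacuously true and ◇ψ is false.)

c

Let φ = ◇◇◇¬q. Evaluate φ at each world:
  a (successors ∅): φ is false.
  b (successors {a}): φ is false.
  c (successors {a, b, c, d}): φ is true.
  d (successors {a}): φ is false.
For instance, at d:
  At d: ◇◇◇¬q requires ◇◇¬q at some successor in {a}.
    At a: ◇◇¬q is false.
  So ◇◇◇¬q is false at d.
Satisfying worlds: {c}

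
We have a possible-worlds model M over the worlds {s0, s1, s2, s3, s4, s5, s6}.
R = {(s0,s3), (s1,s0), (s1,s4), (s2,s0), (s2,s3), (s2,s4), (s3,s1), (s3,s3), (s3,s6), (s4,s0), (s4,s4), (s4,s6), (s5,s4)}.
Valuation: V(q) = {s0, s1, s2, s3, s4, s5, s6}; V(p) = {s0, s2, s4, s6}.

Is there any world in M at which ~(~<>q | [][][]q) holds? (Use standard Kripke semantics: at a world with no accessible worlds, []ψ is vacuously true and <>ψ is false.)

Let φ = ~(~<>q | [][][]q). Evaluate φ at each world:
  s0 (successors {s3}): φ is false.
  s1 (successors {s0, s4}): φ is false.
  s2 (successors {s0, s3, s4}): φ is false.
  s3 (successors {s1, s3, s6}): φ is false.
  s4 (successors {s0, s4, s6}): φ is false.
  s5 (successors {s4}): φ is false.
  s6 (successors ∅): φ is false.
For instance, at s5:
  At s5: ~<>q | [][][]q is true, so ~(~<>q | [][][]q) is false.
    At s5: ~<>q is false, [][][]q is true, so ~<>q | [][][]q is true.
      At s5: <>q is true, so ~<>q is false.
      At s5: [][][]q requires [][]q at every successor {s4}.
        At s4: [][]q is true.
      So [][][]q is true at s5.

No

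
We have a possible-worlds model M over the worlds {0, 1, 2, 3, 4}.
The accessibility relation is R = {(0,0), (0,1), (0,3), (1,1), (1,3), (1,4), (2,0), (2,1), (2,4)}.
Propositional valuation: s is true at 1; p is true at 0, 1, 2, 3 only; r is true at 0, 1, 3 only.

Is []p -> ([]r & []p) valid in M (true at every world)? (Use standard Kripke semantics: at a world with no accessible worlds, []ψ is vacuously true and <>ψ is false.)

Yes

Recall that []ψ holds at a world iff ψ holds at every accessible world, and <>ψ holds iff ψ holds at some accessible world.
Let φ = []p -> ([]r & []p). Evaluate φ at each world:
  0 (successors {0, 1, 3}): φ is true.
  1 (successors {1, 3, 4}): φ is true.
  2 (successors {0, 1, 4}): φ is true.
  3 (successors ∅): φ is true.
  4 (successors ∅): φ is true.
For instance, at 2:
  At 2: []p is false, []r & []p is false, so []p -> ([]r & []p) is true.
    At 2: []p requires p at every successor {0, 1, 4}.
      p fails at 4, so []p is false at 2.
    At 2: []r is false, []p is false, so []r & []p is false.
      At 2: []r requires r at every successor {0, 1, 4}.
        r fails at 4, so []r is false at 2.
      At 2: []p requires p at every successor {0, 1, 4}.
        p fails at 4, so []p is false at 2.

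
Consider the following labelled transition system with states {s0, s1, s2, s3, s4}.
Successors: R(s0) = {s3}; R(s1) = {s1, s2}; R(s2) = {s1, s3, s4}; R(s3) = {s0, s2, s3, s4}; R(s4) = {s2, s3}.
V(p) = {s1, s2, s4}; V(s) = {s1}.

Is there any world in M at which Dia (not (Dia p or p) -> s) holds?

Yes

Let φ = Dia (not (Dia p or p) -> s). Evaluate φ at each world:
  s0 (successors {s3}): φ is true.
  s1 (successors {s1, s2}): φ is true.
  s2 (successors {s1, s3, s4}): φ is true.
  s3 (successors {s0, s2, s3, s4}): φ is true.
  s4 (successors {s2, s3}): φ is true.
Detail at s0 (witness):
  At s0: Dia (not (Dia p or p) -> s) requires not (Dia p or p) -> s at some successor in {s3}.
    not (Dia p or p) -> s holds at s3, so Dia (not (Dia p or p) -> s) is true at s0.
      At s3: not (Dia p or p) is false, s is false, so not (Dia p or p) -> s is true.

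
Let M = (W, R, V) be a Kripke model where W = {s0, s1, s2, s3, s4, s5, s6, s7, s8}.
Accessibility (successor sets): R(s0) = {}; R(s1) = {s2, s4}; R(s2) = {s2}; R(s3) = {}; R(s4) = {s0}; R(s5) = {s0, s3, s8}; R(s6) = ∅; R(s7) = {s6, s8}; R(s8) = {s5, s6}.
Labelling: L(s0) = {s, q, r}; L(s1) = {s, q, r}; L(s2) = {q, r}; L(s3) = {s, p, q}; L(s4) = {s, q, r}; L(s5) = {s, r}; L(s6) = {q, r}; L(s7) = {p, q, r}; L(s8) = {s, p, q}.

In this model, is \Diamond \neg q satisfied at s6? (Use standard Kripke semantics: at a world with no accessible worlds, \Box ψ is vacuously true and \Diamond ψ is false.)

At s6: no accessible worlds, so \Diamond \neg q is false.

No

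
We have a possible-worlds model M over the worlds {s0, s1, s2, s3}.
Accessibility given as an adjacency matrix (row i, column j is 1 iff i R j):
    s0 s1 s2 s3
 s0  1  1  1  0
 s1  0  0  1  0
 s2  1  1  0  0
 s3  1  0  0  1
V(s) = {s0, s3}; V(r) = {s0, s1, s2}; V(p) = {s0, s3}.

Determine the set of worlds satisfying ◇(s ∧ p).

s0, s2, s3

Recall that ◇ψ holds at a world iff ψ holds at some accessible world.
Let φ = ◇(s ∧ p). Evaluate φ at each world:
  s0 (successors {s0, s1, s2}): φ is true.
  s1 (successors {s2}): φ is false.
  s2 (successors {s0, s1}): φ is true.
  s3 (successors {s0, s3}): φ is true.
For instance, at s0:
  At s0: ◇(s ∧ p) requires s ∧ p at some successor in {s0, s1, s2}.
    s ∧ p holds at s0, so ◇(s ∧ p) is true at s0.
Satisfying worlds: {s0, s2, s3}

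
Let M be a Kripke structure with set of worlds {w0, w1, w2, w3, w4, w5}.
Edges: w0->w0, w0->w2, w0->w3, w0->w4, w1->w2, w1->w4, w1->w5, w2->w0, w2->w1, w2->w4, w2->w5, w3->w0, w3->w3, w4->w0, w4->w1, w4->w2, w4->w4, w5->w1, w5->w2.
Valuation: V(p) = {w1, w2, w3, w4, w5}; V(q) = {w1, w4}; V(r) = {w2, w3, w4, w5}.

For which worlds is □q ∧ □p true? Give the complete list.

none

Let φ = □q ∧ □p. Evaluate φ at each world:
  w0 (successors {w0, w2, w3, w4}): φ is false.
  w1 (successors {w2, w4, w5}): φ is false.
  w2 (successors {w0, w1, w4, w5}): φ is false.
  w3 (successors {w0, w3}): φ is false.
  w4 (successors {w0, w1, w2, w4}): φ is false.
  w5 (successors {w1, w2}): φ is false.
For instance, at w1:
  At w1: □q is false, □p is true, so □q ∧ □p is false.
    At w1: □q requires q at every successor {w2, w4, w5}.
      q fails at w2, so □q is false at w1.
    At w1: □p requires p at every successor {w2, w4, w5}.
      At w2: p is true.
      At w4: p is true.
      At w5: p is true.
    So □p is true at w1.
Satisfying worlds: none.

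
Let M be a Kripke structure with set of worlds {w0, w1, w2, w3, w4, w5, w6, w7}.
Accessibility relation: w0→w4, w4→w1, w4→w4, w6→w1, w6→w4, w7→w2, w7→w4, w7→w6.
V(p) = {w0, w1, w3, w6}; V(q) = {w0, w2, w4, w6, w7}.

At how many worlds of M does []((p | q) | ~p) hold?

Let φ = []((p | q) | ~p). Evaluate φ at each world:
  w0 (successors {w4}): φ is true.
  w1 (successors ∅): φ is true.
  w2 (successors ∅): φ is true.
  w3 (successors ∅): φ is true.
  w4 (successors {w1, w4}): φ is true.
  w5 (successors ∅): φ is true.
  w6 (successors {w1, w4}): φ is true.
  w7 (successors {w2, w4, w6}): φ is true.
For instance, at w4:
  At w4: []((p | q) | ~p) requires (p | q) | ~p at every successor {w1, w4}.
    At w1: (p | q) | ~p is true.
    At w4: (p | q) | ~p is true.
  So []((p | q) | ~p) is true at w4.
Satisfying worlds: {w0, w1, w2, w3, w4, w5, w6, w7}

8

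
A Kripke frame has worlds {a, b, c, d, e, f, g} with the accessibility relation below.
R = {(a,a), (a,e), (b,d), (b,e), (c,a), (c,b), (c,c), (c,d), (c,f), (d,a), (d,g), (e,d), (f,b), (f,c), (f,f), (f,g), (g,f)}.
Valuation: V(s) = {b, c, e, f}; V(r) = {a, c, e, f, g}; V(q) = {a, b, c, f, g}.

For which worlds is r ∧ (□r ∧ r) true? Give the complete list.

a, g

Recall that □ψ holds at a world iff ψ holds at every accessible world, and ◇ψ holds iff ψ holds at some accessible world.
Let φ = r ∧ (□r ∧ r). Evaluate φ at each world:
  a (successors {a, e}): φ is true.
  b (successors {d, e}): φ is false.
  c (successors {a, b, c, d, f}): φ is false.
  d (successors {a, g}): φ is false.
  e (successors {d}): φ is false.
  f (successors {b, c, f, g}): φ is false.
  g (successors {f}): φ is true.
For instance, at g:
  At g: r is true, □r ∧ r is true, so r ∧ (□r ∧ r) is true.
    At g: □r is true, r is true, so □r ∧ r is true.
      At g: □r requires r at every successor {f}.
        At f: r is true.
      So □r is true at g.
Satisfying worlds: {a, g}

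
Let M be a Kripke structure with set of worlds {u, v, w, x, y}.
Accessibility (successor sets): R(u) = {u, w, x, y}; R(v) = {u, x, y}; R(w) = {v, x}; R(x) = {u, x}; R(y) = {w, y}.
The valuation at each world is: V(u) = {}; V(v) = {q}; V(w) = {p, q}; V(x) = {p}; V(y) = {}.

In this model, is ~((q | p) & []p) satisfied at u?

Yes

At u: (q | p) & []p is false, so ~((q | p) & []p) is true.
  At u: q | p is false, []p is false, so (q | p) & []p is false.
    At u: []p requires p at every successor {u, w, x, y}.
      p fails at u, so []p is false at u.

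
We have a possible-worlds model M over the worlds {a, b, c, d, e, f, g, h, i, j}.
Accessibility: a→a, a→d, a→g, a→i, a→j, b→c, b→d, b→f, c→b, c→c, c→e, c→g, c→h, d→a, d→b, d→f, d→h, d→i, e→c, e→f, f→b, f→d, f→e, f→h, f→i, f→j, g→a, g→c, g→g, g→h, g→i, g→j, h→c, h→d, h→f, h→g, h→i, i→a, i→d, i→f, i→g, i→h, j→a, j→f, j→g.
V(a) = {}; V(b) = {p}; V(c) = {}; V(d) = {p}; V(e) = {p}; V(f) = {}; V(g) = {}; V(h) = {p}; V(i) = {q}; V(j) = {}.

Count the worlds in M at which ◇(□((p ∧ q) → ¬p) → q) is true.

5

Recall that □ψ holds at a world iff ψ holds at every accessible world, and ◇ψ holds iff ψ holds at some accessible world.
Let φ = ◇(□((p ∧ q) → ¬p) → q). Evaluate φ at each world:
  a (successors {a, d, g, i, j}): φ is true.
  b (successors {c, d, f}): φ is false.
  c (successors {b, c, e, g, h}): φ is false.
  d (successors {a, b, f, h, i}): φ is true.
  e (successors {c, f}): φ is false.
  f (successors {b, d, e, h, i, j}): φ is true.
  g (successors {a, c, g, h, i, j}): φ is true.
  h (successors {c, d, f, g, i}): φ is true.
  i (successors {a, d, f, g, h}): φ is false.
  j (successors {a, f, g}): φ is false.
For instance, at c:
  At c: ◇(□((p ∧ q) → ¬p) → q) requires □((p ∧ q) → ¬p) → q at some successor in {b, c, e, g, h}.
    At b: □((p ∧ q) → ¬p) → q is false.
    At c: □((p ∧ q) → ¬p) → q is false.
    At e: □((p ∧ q) → ¬p) → q is false.
    At g: □((p ∧ q) → ¬p) → q is false.
    At h: □((p ∧ q) → ¬p) → q is false.
  So ◇(□((p ∧ q) → ¬p) → q) is false at c.
Satisfying worlds: {a, d, f, g, h}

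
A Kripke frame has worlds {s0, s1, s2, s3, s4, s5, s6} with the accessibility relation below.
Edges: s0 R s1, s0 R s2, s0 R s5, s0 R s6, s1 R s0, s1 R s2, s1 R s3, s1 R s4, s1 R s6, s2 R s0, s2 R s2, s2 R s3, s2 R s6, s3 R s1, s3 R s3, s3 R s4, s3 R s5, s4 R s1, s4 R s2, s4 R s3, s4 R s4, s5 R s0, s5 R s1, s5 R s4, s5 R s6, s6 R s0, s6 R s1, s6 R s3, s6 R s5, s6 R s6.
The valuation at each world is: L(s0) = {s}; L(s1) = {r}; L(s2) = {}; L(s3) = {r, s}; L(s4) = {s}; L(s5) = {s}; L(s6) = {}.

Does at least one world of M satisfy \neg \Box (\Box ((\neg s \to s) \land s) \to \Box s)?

Let φ = \neg \Box (\Box ((\neg s \to s) \land s) \to \Box s). Evaluate φ at each world:
  s0 (successors {s1, s2, s5, s6}): φ is false.
  s1 (successors {s0, s2, s3, s4, s6}): φ is false.
  s2 (successors {s0, s2, s3, s6}): φ is false.
  s3 (successors {s1, s3, s4, s5}): φ is false.
  s4 (successors {s1, s2, s3, s4}): φ is false.
  s5 (successors {s0, s1, s4, s6}): φ is false.
  s6 (successors {s0, s1, s3, s5, s6}): φ is false.
For instance, at s3:
  At s3: \Box (\Box ((\neg s \to s) \land s) \to \Box s) is true, so \neg \Box (\Box ((\neg s \to s) \land s) \to \Box s) is false.
    At s3: \Box (\Box ((\neg s \to s) \land s) \to \Box s) requires \Box ((\neg s \to s) \land s) \to \Box s at every successor {s1, s3, s4, s5}.
      At s1: \Box ((\neg s \to s) \land s) \to \Box s is true.
      At s3: \Box ((\neg s \to s) \land s) \to \Box s is true.
      At s4: \Box ((\neg s \to s) \land s) \to \Box s is true.
      At s5: \Box ((\neg s \to s) \land s) \to \Box s is true.
    So \Box (\Box ((\neg s \to s) \land s) \to \Box s) is true at s3.

No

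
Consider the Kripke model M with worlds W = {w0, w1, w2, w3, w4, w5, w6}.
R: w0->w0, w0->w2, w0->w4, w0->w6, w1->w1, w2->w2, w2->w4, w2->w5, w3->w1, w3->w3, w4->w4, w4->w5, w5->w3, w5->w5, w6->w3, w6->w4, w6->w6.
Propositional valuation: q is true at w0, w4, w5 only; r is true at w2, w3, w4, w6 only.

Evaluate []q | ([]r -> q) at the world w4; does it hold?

At w4: []q is true, []r -> q is true, so []q | ([]r -> q) is true.
  At w4: []q requires q at every successor {w4, w5}.
    At w4: q is true.
    At w5: q is true.
  So []q is true at w4.
  At w4: []r is false, q is true, so []r -> q is true.
    At w4: []r requires r at every successor {w4, w5}.
      r fails at w5, so []r is false at w4.

Yes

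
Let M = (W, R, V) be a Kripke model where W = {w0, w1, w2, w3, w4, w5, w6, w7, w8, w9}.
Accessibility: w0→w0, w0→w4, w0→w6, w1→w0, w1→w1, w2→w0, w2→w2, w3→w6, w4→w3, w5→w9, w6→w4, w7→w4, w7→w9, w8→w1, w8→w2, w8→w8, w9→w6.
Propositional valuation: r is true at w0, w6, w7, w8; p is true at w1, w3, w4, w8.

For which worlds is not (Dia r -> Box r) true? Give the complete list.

Let φ = not (Dia r -> Box r). Evaluate φ at each world:
  w0 (successors {w0, w4, w6}): φ is true.
  w1 (successors {w0, w1}): φ is true.
  w2 (successors {w0, w2}): φ is true.
  w3 (successors {w6}): φ is false.
  w4 (successors {w3}): φ is false.
  w5 (successors {w9}): φ is false.
  w6 (successors {w4}): φ is false.
  w7 (successors {w4, w9}): φ is false.
  w8 (successors {w1, w2, w8}): φ is true.
  w9 (successors {w6}): φ is false.
For instance, at w9:
  At w9: Dia r -> Box r is true, so not (Dia r -> Box r) is false.
    At w9: Dia r is true, Box r is true, so Dia r -> Box r is true.
      At w9: Dia r requires r at some successor in {w6}.
        r holds at w6, so Dia r is true at w9.
      At w9: Box r requires r at every successor {w6}.
        At w6: r is true.
      So Box r is true at w9.
Satisfying worlds: {w0, w1, w2, w8}

w0, w1, w2, w8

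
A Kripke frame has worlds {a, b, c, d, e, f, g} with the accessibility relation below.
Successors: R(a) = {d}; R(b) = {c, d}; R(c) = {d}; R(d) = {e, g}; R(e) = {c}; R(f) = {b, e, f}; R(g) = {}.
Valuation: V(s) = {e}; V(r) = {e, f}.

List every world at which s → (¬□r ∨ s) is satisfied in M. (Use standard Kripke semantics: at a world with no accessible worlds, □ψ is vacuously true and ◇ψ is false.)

a, b, c, d, e, f, g

Recall that □ψ holds at a world iff ψ holds at every accessible world, and ◇ψ holds iff ψ holds at some accessible world.
Let φ = s → (¬□r ∨ s). Evaluate φ at each world:
  a (successors {d}): φ is true.
  b (successors {c, d}): φ is true.
  c (successors {d}): φ is true.
  d (successors {e, g}): φ is true.
  e (successors {c}): φ is true.
  f (successors {b, e, f}): φ is true.
  g (successors ∅): φ is true.
For instance, at d:
  At d: s is false, ¬□r ∨ s is true, so s → (¬□r ∨ s) is true.
    At d: ¬□r is true, s is false, so ¬□r ∨ s is true.
      At d: □r is false, so ¬□r is true.
Satisfying worlds: {a, b, c, d, e, f, g}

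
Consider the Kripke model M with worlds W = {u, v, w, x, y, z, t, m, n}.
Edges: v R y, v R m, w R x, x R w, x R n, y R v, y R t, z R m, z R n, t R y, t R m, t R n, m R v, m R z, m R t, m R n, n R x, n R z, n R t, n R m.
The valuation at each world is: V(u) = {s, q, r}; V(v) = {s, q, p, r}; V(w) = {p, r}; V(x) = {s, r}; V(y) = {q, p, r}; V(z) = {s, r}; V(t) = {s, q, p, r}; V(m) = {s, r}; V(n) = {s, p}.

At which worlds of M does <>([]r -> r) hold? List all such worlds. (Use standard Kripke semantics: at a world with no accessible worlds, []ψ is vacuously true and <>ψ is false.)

Let φ = <>([]r -> r). Evaluate φ at each world:
  u (successors ∅): φ is false.
  v (successors {y, m}): φ is true.
  w (successors {x}): φ is true.
  x (successors {w, n}): φ is true.
  y (successors {v, t}): φ is true.
  z (successors {m, n}): φ is true.
  t (successors {y, m, n}): φ is true.
  m (successors {v, z, t, n}): φ is true.
  n (successors {x, z, t, m}): φ is true.
For instance, at x:
  At x: <>([]r -> r) requires []r -> r at some successor in {w, n}.
    []r -> r holds at w, so <>([]r -> r) is true at x.
      At w: []r is true, r is true, so []r -> r is true.
Satisfying worlds: {v, w, x, y, z, t, m, n}

v, w, x, y, z, t, m, n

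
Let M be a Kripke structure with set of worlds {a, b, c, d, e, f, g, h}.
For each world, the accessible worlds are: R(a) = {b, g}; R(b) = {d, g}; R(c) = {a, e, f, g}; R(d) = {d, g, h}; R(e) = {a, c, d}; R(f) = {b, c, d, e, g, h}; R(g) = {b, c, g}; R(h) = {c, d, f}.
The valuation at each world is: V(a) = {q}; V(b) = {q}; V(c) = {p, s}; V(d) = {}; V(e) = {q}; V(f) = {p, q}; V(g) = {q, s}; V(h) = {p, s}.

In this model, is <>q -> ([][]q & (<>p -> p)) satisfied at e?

Recall that []ψ holds at a world iff ψ holds at every accessible world, and <>ψ holds iff ψ holds at some accessible world.
At e: <>q is true, [][]q & (<>p -> p) is false, so <>q -> ([][]q & (<>p -> p)) is false.
  At e: <>q requires q at some successor in {a, c, d}.
    q holds at a, so <>q is true at e.
  At e: [][]q is false, <>p -> p is false, so [][]q & (<>p -> p) is false.
    At e: [][]q requires []q at every successor {a, c, d}.
      []q fails at d, so [][]q is false at e.
    At e: <>p is true, p is false, so <>p -> p is false.
      At e: <>p requires p at some successor in {a, c, d}.
        p holds at c, so <>p is true at e.

No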